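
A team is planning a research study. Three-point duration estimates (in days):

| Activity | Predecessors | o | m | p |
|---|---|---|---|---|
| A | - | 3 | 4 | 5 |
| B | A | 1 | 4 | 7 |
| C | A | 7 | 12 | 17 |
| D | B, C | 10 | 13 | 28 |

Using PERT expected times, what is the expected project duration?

31 days

te_A = (3 + 4·4 + 5)/6 = 24/6 = 4
te_B = (1 + 4·4 + 7)/6 = 24/6 = 4
te_C = (7 + 4·12 + 17)/6 = 72/6 = 12
te_D = (10 + 4·13 + 28)/6 = 90/6 = 15

Forward pass:
ES_A = 0; EF_A = 4
ES_B = 4; EF_B = 4+4 = 8
ES_C = 4; EF_C = 4+12 = 16
ES_D = max(EF_B=8, EF_C=16) = 16; EF_D = 16+15 = 31
Expected project duration μ = 31 days. Critical path: A → C → D.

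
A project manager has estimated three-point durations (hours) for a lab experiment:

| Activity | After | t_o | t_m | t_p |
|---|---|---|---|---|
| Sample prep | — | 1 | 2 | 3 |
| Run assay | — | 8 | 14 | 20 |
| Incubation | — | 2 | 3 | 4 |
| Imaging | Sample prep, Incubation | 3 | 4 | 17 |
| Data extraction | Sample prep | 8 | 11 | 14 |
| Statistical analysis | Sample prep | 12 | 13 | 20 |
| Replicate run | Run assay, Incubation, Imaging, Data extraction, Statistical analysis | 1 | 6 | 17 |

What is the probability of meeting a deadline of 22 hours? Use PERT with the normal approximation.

te_Sample prep = (1 + 4·2 + 3)/6 = 12/6 = 2; σ²_Sample prep = ((3−1)/6)² = 0.111
te_Run assay = (8 + 4·14 + 20)/6 = 84/6 = 14; σ²_Run assay = ((20−8)/6)² = 4.000
te_Incubation = (2 + 4·3 + 4)/6 = 18/6 = 3; σ²_Incubation = ((4−2)/6)² = 0.111
te_Imaging = (3 + 4·4 + 17)/6 = 36/6 = 6; σ²_Imaging = ((17−3)/6)² = 5.444
te_Data extraction = (8 + 4·11 + 14)/6 = 66/6 = 11; σ²_Data extraction = ((14−8)/6)² = 1.000
te_Statistical analysis = (12 + 4·13 + 20)/6 = 84/6 = 14; σ²_Statistical analysis = ((20−12)/6)² = 1.778
te_Replicate run = (1 + 4·6 + 17)/6 = 42/6 = 7; σ²_Replicate run = ((17−1)/6)² = 7.111

Forward pass:
ES_Sample prep = 0; EF_Sample prep = 2
ES_Run assay = 0; EF_Run assay = 14
ES_Incubation = 0; EF_Incubation = 3
ES_Imaging = max(EF_Sample prep=2, EF_Incubation=3) = 3; EF_Imaging = 3+6 = 9
ES_Data extraction = 2; EF_Data extraction = 2+11 = 13
ES_Statistical analysis = 2; EF_Statistical analysis = 2+14 = 16
ES_Replicate run = max(EF_Run assay=14, EF_Incubation=3, EF_Imaging=9, EF_Data extraction=13, EF_Statistical analysis=16) = 16; EF_Replicate run = 16+7 = 23
Expected project duration μ = 23 hours. Critical path: Sample prep → Statistical analysis → Replicate run.

Variance along critical path = 0.111 + 1.778 + 7.111 = 9.000; σ = √9.000 = 3.000 hours.
Z = (22 − 23) / 3.000 = -0.333
P(T ≤ 22) = Φ(-0.333) ≈ 0.369

0.369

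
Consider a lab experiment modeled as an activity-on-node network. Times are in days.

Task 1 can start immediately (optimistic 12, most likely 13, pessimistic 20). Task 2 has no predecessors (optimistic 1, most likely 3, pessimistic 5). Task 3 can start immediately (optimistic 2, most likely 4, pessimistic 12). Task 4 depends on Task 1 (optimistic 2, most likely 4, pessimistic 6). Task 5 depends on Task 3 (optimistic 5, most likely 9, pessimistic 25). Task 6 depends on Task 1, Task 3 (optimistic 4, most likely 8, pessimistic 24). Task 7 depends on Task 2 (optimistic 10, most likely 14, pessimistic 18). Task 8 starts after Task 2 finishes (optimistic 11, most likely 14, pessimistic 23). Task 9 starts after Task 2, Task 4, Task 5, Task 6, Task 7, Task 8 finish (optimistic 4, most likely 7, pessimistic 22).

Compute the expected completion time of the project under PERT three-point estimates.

33 days

te_Task 1 = (12 + 4·13 + 20)/6 = 84/6 = 14
te_Task 2 = (1 + 4·3 + 5)/6 = 18/6 = 3
te_Task 3 = (2 + 4·4 + 12)/6 = 30/6 = 5
te_Task 4 = (2 + 4·4 + 6)/6 = 24/6 = 4
te_Task 5 = (5 + 4·9 + 25)/6 = 66/6 = 11
te_Task 6 = (4 + 4·8 + 24)/6 = 60/6 = 10
te_Task 7 = (10 + 4·14 + 18)/6 = 84/6 = 14
te_Task 8 = (11 + 4·14 + 23)/6 = 90/6 = 15
te_Task 9 = (4 + 4·7 + 22)/6 = 54/6 = 9

Forward pass:
ES_Task 1 = 0; EF_Task 1 = 14
ES_Task 2 = 0; EF_Task 2 = 3
ES_Task 3 = 0; EF_Task 3 = 5
ES_Task 4 = 14; EF_Task 4 = 14+4 = 18
ES_Task 5 = 5; EF_Task 5 = 5+11 = 16
ES_Task 6 = max(EF_Task 1=14, EF_Task 3=5) = 14; EF_Task 6 = 14+10 = 24
ES_Task 7 = 3; EF_Task 7 = 3+14 = 17
ES_Task 8 = 3; EF_Task 8 = 3+15 = 18
ES_Task 9 = max(EF_Task 2=3, EF_Task 4=18, EF_Task 5=16, EF_Task 6=24, EF_Task 7=17, EF_Task 8=18) = 24; EF_Task 9 = 24+9 = 33
Expected project duration μ = 33 days. Critical path: Task 1 → Task 6 → Task 9.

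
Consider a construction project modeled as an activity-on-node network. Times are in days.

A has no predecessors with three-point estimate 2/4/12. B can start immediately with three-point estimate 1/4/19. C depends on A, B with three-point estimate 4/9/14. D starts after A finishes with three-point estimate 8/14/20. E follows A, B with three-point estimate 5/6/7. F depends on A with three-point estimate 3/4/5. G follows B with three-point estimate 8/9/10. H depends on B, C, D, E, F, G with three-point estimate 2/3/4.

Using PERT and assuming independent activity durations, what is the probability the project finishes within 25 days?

0.873

te_A = (2 + 4·4 + 12)/6 = 30/6 = 5; σ²_A = ((12−2)/6)² = 2.778
te_B = (1 + 4·4 + 19)/6 = 36/6 = 6; σ²_B = ((19−1)/6)² = 9.000
te_C = (4 + 4·9 + 14)/6 = 54/6 = 9; σ²_C = ((14−4)/6)² = 2.778
te_D = (8 + 4·14 + 20)/6 = 84/6 = 14; σ²_D = ((20−8)/6)² = 4.000
te_E = (5 + 4·6 + 7)/6 = 36/6 = 6; σ²_E = ((7−5)/6)² = 0.111
te_F = (3 + 4·4 + 5)/6 = 24/6 = 4; σ²_F = ((5−3)/6)² = 0.111
te_G = (8 + 4·9 + 10)/6 = 54/6 = 9; σ²_G = ((10−8)/6)² = 0.111
te_H = (2 + 4·3 + 4)/6 = 18/6 = 3; σ²_H = ((4−2)/6)² = 0.111

Forward pass:
ES_A = 0; EF_A = 5
ES_B = 0; EF_B = 6
ES_C = max(EF_A=5, EF_B=6) = 6; EF_C = 6+9 = 15
ES_D = 5; EF_D = 5+14 = 19
ES_E = max(EF_A=5, EF_B=6) = 6; EF_E = 6+6 = 12
ES_F = 5; EF_F = 5+4 = 9
ES_G = 6; EF_G = 6+9 = 15
ES_H = max(EF_B=6, EF_C=15, EF_D=19, EF_E=12, EF_F=9, EF_G=15) = 19; EF_H = 19+3 = 22
Expected project duration μ = 22 days. Critical path: A → D → H.

Variance along critical path = 2.778 + 4.000 + 0.111 = 6.889; σ = √6.889 = 2.625 days.
Z = (25 − 22) / 2.625 = 1.143
P(T ≤ 25) = Φ(1.143) ≈ 0.873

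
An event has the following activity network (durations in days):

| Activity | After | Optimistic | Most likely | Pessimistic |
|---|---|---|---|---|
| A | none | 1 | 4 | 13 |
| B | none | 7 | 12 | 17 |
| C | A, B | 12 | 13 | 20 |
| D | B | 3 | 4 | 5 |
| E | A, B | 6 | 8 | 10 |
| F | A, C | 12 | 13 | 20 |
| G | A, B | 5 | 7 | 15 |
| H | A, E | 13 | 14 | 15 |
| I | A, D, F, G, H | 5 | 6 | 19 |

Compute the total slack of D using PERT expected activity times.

24 days

te_A = (1 + 4·4 + 13)/6 = 30/6 = 5
te_B = (7 + 4·12 + 17)/6 = 72/6 = 12
te_C = (12 + 4·13 + 20)/6 = 84/6 = 14
te_D = (3 + 4·4 + 5)/6 = 24/6 = 4
te_E = (6 + 4·8 + 10)/6 = 48/6 = 8
te_F = (12 + 4·13 + 20)/6 = 84/6 = 14
te_G = (5 + 4·7 + 15)/6 = 48/6 = 8
te_H = (13 + 4·14 + 15)/6 = 84/6 = 14
te_I = (5 + 4·6 + 19)/6 = 48/6 = 8

Forward pass:
ES_A = 0; EF_A = 5
ES_B = 0; EF_B = 12
ES_C = max(EF_A=5, EF_B=12) = 12; EF_C = 12+14 = 26
ES_D = 12; EF_D = 12+4 = 16
ES_E = max(EF_A=5, EF_B=12) = 12; EF_E = 12+8 = 20
ES_F = max(EF_A=5, EF_C=26) = 26; EF_F = 26+14 = 40
ES_G = max(EF_A=5, EF_B=12) = 12; EF_G = 12+8 = 20
ES_H = max(EF_A=5, EF_E=20) = 20; EF_H = 20+14 = 34
ES_I = max(EF_A=5, EF_D=16, EF_F=40, EF_G=20, EF_H=34) = 40; EF_I = 40+8 = 48
Expected project duration μ = 48 days. Critical path: B → C → F → I.

Backward pass:
LF_I = 48; LS_I = 48−8 = 40
LF_H = LS_I = 40; LS_H = 40−14 = 26
LF_G = LS_I = 40; LS_G = 40−8 = 32
LF_F = LS_I = 40; LS_F = 40−14 = 26
LF_E = LS_H = 26; LS_E = 26−8 = 18
LF_D = LS_I = 40; LS_D = 40−4 = 36
LF_C = LS_F = 26; LS_C = 26−14 = 12
LF_B = min(LS_C=12, LS_D=36, LS_E=18, LS_G=32) = 12; LS_B = 12−12 = 0
LF_A = min(LS_C=12, LS_E=18, LS_F=26, LS_G=32, LS_H=26, LS_I=40) = 12; LS_A = 12−5 = 7
Slack_D = LS_D − ES_D = 36 − 12 = 24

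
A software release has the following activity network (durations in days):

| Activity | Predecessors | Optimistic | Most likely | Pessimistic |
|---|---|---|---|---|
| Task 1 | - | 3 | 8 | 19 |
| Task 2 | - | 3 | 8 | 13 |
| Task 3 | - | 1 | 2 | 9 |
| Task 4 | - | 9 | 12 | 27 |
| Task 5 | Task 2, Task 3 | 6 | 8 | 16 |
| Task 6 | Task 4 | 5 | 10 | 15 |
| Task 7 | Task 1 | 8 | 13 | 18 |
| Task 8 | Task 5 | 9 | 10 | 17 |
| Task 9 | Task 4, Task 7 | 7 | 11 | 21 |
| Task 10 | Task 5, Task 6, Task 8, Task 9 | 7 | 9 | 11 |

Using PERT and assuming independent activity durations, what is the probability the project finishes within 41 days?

te_Task 1 = (3 + 4·8 + 19)/6 = 54/6 = 9; σ²_Task 1 = ((19−3)/6)² = 7.111
te_Task 2 = (3 + 4·8 + 13)/6 = 48/6 = 8; σ²_Task 2 = ((13−3)/6)² = 2.778
te_Task 3 = (1 + 4·2 + 9)/6 = 18/6 = 3; σ²_Task 3 = ((9−1)/6)² = 1.778
te_Task 4 = (9 + 4·12 + 27)/6 = 84/6 = 14; σ²_Task 4 = ((27−9)/6)² = 9.000
te_Task 5 = (6 + 4·8 + 16)/6 = 54/6 = 9; σ²_Task 5 = ((16−6)/6)² = 2.778
te_Task 6 = (5 + 4·10 + 15)/6 = 60/6 = 10; σ²_Task 6 = ((15−5)/6)² = 2.778
te_Task 7 = (8 + 4·13 + 18)/6 = 78/6 = 13; σ²_Task 7 = ((18−8)/6)² = 2.778
te_Task 8 = (9 + 4·10 + 17)/6 = 66/6 = 11; σ²_Task 8 = ((17−9)/6)² = 1.778
te_Task 9 = (7 + 4·11 + 21)/6 = 72/6 = 12; σ²_Task 9 = ((21−7)/6)² = 5.444
te_Task 10 = (7 + 4·9 + 11)/6 = 54/6 = 9; σ²_Task 10 = ((11−7)/6)² = 0.444

Forward pass:
ES_Task 1 = 0; EF_Task 1 = 9
ES_Task 2 = 0; EF_Task 2 = 8
ES_Task 3 = 0; EF_Task 3 = 3
ES_Task 4 = 0; EF_Task 4 = 14
ES_Task 5 = max(EF_Task 2=8, EF_Task 3=3) = 8; EF_Task 5 = 8+9 = 17
ES_Task 6 = 14; EF_Task 6 = 14+10 = 24
ES_Task 7 = 9; EF_Task 7 = 9+13 = 22
ES_Task 8 = 17; EF_Task 8 = 17+11 = 28
ES_Task 9 = max(EF_Task 4=14, EF_Task 7=22) = 22; EF_Task 9 = 22+12 = 34
ES_Task 10 = max(EF_Task 5=17, EF_Task 6=24, EF_Task 8=28, EF_Task 9=34) = 34; EF_Task 10 = 34+9 = 43
Expected project duration μ = 43 days. Critical path: Task 1 → Task 7 → Task 9 → Task 10.

Variance along critical path = 7.111 + 2.778 + 5.444 + 0.444 = 15.778; σ = √15.778 = 3.972 days.
Z = (41 − 43) / 3.972 = -0.504
P(T ≤ 41) = Φ(-0.504) ≈ 0.307

0.307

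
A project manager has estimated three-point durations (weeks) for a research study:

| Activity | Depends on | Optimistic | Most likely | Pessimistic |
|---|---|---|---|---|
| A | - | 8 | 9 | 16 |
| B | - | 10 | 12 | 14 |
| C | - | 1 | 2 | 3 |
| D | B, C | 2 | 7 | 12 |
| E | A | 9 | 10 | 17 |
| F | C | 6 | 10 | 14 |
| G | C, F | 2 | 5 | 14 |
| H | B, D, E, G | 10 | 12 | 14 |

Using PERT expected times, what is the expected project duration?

33 weeks

te_A = (8 + 4·9 + 16)/6 = 60/6 = 10
te_B = (10 + 4·12 + 14)/6 = 72/6 = 12
te_C = (1 + 4·2 + 3)/6 = 12/6 = 2
te_D = (2 + 4·7 + 12)/6 = 42/6 = 7
te_E = (9 + 4·10 + 17)/6 = 66/6 = 11
te_F = (6 + 4·10 + 14)/6 = 60/6 = 10
te_G = (2 + 4·5 + 14)/6 = 36/6 = 6
te_H = (10 + 4·12 + 14)/6 = 72/6 = 12

Forward pass:
ES_A = 0; EF_A = 10
ES_B = 0; EF_B = 12
ES_C = 0; EF_C = 2
ES_D = max(EF_B=12, EF_C=2) = 12; EF_D = 12+7 = 19
ES_E = 10; EF_E = 10+11 = 21
ES_F = 2; EF_F = 2+10 = 12
ES_G = max(EF_C=2, EF_F=12) = 12; EF_G = 12+6 = 18
ES_H = max(EF_B=12, EF_D=19, EF_E=21, EF_G=18) = 21; EF_H = 21+12 = 33
Expected project duration μ = 33 weeks. Critical path: A → E → H.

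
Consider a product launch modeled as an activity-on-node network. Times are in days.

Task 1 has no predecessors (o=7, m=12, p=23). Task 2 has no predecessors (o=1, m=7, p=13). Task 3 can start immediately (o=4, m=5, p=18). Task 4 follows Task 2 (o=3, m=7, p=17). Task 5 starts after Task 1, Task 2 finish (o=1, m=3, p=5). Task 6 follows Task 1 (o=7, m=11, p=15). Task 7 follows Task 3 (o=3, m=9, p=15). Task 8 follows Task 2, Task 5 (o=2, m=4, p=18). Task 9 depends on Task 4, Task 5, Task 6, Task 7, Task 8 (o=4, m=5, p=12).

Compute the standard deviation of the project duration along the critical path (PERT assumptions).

3.27 days

te_Task 1 = (7 + 4·12 + 23)/6 = 78/6 = 13; σ²_Task 1 = ((23−7)/6)² = 7.111
te_Task 2 = (1 + 4·7 + 13)/6 = 42/6 = 7; σ²_Task 2 = ((13−1)/6)² = 4.000
te_Task 3 = (4 + 4·5 + 18)/6 = 42/6 = 7; σ²_Task 3 = ((18−4)/6)² = 5.444
te_Task 4 = (3 + 4·7 + 17)/6 = 48/6 = 8; σ²_Task 4 = ((17−3)/6)² = 5.444
te_Task 5 = (1 + 4·3 + 5)/6 = 18/6 = 3; σ²_Task 5 = ((5−1)/6)² = 0.444
te_Task 6 = (7 + 4·11 + 15)/6 = 66/6 = 11; σ²_Task 6 = ((15−7)/6)² = 1.778
te_Task 7 = (3 + 4·9 + 15)/6 = 54/6 = 9; σ²_Task 7 = ((15−3)/6)² = 4.000
te_Task 8 = (2 + 4·4 + 18)/6 = 36/6 = 6; σ²_Task 8 = ((18−2)/6)² = 7.111
te_Task 9 = (4 + 4·5 + 12)/6 = 36/6 = 6; σ²_Task 9 = ((12−4)/6)² = 1.778

Forward pass:
ES_Task 1 = 0; EF_Task 1 = 13
ES_Task 2 = 0; EF_Task 2 = 7
ES_Task 3 = 0; EF_Task 3 = 7
ES_Task 4 = 7; EF_Task 4 = 7+8 = 15
ES_Task 5 = max(EF_Task 1=13, EF_Task 2=7) = 13; EF_Task 5 = 13+3 = 16
ES_Task 6 = 13; EF_Task 6 = 13+11 = 24
ES_Task 7 = 7; EF_Task 7 = 7+9 = 16
ES_Task 8 = max(EF_Task 2=7, EF_Task 5=16) = 16; EF_Task 8 = 16+6 = 22
ES_Task 9 = max(EF_Task 4=15, EF_Task 5=16, EF_Task 6=24, EF_Task 7=16, EF_Task 8=22) = 24; EF_Task 9 = 24+6 = 30
Expected project duration μ = 30 days. Critical path: Task 1 → Task 6 → Task 9.

Variance along critical path = 7.111 + 1.778 + 1.778 = 10.667
σ = √10.667 = 3.266 days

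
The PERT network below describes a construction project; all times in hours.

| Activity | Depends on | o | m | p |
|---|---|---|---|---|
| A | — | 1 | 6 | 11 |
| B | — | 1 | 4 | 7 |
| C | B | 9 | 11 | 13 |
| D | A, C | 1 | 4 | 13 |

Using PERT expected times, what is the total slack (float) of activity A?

te_A = (1 + 4·6 + 11)/6 = 36/6 = 6
te_B = (1 + 4·4 + 7)/6 = 24/6 = 4
te_C = (9 + 4·11 + 13)/6 = 66/6 = 11
te_D = (1 + 4·4 + 13)/6 = 30/6 = 5

Forward pass:
ES_A = 0; EF_A = 6
ES_B = 0; EF_B = 4
ES_C = 4; EF_C = 4+11 = 15
ES_D = max(EF_A=6, EF_C=15) = 15; EF_D = 15+5 = 20
Expected project duration μ = 20 hours. Critical path: B → C → D.

Backward pass:
LF_D = 20; LS_D = 20−5 = 15
LF_C = LS_D = 15; LS_C = 15−11 = 4
LF_B = LS_C = 4; LS_B = 4−4 = 0
LF_A = LS_D = 15; LS_A = 15−6 = 9
Slack_A = LS_A − ES_A = 9 − 0 = 9

9 hours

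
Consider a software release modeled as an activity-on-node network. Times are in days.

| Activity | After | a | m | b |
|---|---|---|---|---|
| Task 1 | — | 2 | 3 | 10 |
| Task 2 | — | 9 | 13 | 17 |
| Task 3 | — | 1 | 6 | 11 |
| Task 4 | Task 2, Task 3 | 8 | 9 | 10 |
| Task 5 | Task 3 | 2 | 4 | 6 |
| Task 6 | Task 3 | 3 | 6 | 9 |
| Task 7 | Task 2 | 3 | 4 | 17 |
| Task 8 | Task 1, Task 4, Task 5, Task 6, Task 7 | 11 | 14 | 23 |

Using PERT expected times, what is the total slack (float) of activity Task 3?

7 days

te_Task 1 = (2 + 4·3 + 10)/6 = 24/6 = 4
te_Task 2 = (9 + 4·13 + 17)/6 = 78/6 = 13
te_Task 3 = (1 + 4·6 + 11)/6 = 36/6 = 6
te_Task 4 = (8 + 4·9 + 10)/6 = 54/6 = 9
te_Task 5 = (2 + 4·4 + 6)/6 = 24/6 = 4
te_Task 6 = (3 + 4·6 + 9)/6 = 36/6 = 6
te_Task 7 = (3 + 4·4 + 17)/6 = 36/6 = 6
te_Task 8 = (11 + 4·14 + 23)/6 = 90/6 = 15

Forward pass:
ES_Task 1 = 0; EF_Task 1 = 4
ES_Task 2 = 0; EF_Task 2 = 13
ES_Task 3 = 0; EF_Task 3 = 6
ES_Task 4 = max(EF_Task 2=13, EF_Task 3=6) = 13; EF_Task 4 = 13+9 = 22
ES_Task 5 = 6; EF_Task 5 = 6+4 = 10
ES_Task 6 = 6; EF_Task 6 = 6+6 = 12
ES_Task 7 = 13; EF_Task 7 = 13+6 = 19
ES_Task 8 = max(EF_Task 1=4, EF_Task 4=22, EF_Task 5=10, EF_Task 6=12, EF_Task 7=19) = 22; EF_Task 8 = 22+15 = 37
Expected project duration μ = 37 days. Critical path: Task 2 → Task 4 → Task 8.

Backward pass:
LF_Task 8 = 37; LS_Task 8 = 37−15 = 22
LF_Task 7 = LS_Task 8 = 22; LS_Task 7 = 22−6 = 16
LF_Task 6 = LS_Task 8 = 22; LS_Task 6 = 22−6 = 16
LF_Task 5 = LS_Task 8 = 22; LS_Task 5 = 22−4 = 18
LF_Task 4 = LS_Task 8 = 22; LS_Task 4 = 22−9 = 13
LF_Task 3 = min(LS_Task 4=13, LS_Task 5=18, LS_Task 6=16) = 13; LS_Task 3 = 13−6 = 7
LF_Task 2 = min(LS_Task 4=13, LS_Task 7=16) = 13; LS_Task 2 = 13−13 = 0
LF_Task 1 = LS_Task 8 = 22; LS_Task 1 = 22−4 = 18
Slack_Task 3 = LS_Task 3 − ES_Task 3 = 7 − 0 = 7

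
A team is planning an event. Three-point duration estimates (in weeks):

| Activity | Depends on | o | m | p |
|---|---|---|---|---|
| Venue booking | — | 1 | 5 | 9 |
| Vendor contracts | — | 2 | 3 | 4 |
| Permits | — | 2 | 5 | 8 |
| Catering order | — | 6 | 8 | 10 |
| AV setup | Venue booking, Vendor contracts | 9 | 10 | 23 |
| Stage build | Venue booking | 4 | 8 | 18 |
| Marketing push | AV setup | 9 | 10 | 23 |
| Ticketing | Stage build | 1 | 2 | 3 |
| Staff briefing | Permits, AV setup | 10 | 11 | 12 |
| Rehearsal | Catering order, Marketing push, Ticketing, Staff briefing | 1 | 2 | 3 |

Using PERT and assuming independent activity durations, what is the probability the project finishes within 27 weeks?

te_Venue booking = (1 + 4·5 + 9)/6 = 30/6 = 5; σ²_Venue booking = ((9−1)/6)² = 1.778
te_Vendor contracts = (2 + 4·3 + 4)/6 = 18/6 = 3; σ²_Vendor contracts = ((4−2)/6)² = 0.111
te_Permits = (2 + 4·5 + 8)/6 = 30/6 = 5; σ²_Permits = ((8−2)/6)² = 1.000
te_Catering order = (6 + 4·8 + 10)/6 = 48/6 = 8; σ²_Catering order = ((10−6)/6)² = 0.444
te_AV setup = (9 + 4·10 + 23)/6 = 72/6 = 12; σ²_AV setup = ((23−9)/6)² = 5.444
te_Stage build = (4 + 4·8 + 18)/6 = 54/6 = 9; σ²_Stage build = ((18−4)/6)² = 5.444
te_Marketing push = (9 + 4·10 + 23)/6 = 72/6 = 12; σ²_Marketing push = ((23−9)/6)² = 5.444
te_Ticketing = (1 + 4·2 + 3)/6 = 12/6 = 2; σ²_Ticketing = ((3−1)/6)² = 0.111
te_Staff briefing = (10 + 4·11 + 12)/6 = 66/6 = 11; σ²_Staff briefing = ((12−10)/6)² = 0.111
te_Rehearsal = (1 + 4·2 + 3)/6 = 12/6 = 2; σ²_Rehearsal = ((3−1)/6)² = 0.111

Forward pass:
ES_Venue booking = 0; EF_Venue booking = 5
ES_Vendor contracts = 0; EF_Vendor contracts = 3
ES_Permits = 0; EF_Permits = 5
ES_Catering order = 0; EF_Catering order = 8
ES_AV setup = max(EF_Venue booking=5, EF_Vendor contracts=3) = 5; EF_AV setup = 5+12 = 17
ES_Stage build = 5; EF_Stage build = 5+9 = 14
ES_Marketing push = 17; EF_Marketing push = 17+12 = 29
ES_Ticketing = 14; EF_Ticketing = 14+2 = 16
ES_Staff briefing = max(EF_Permits=5, EF_AV setup=17) = 17; EF_Staff briefing = 17+11 = 28
ES_Rehearsal = max(EF_Catering order=8, EF_Marketing push=29, EF_Ticketing=16, EF_Staff briefing=28) = 29; EF_Rehearsal = 29+2 = 31
Expected project duration μ = 31 weeks. Critical path: Venue booking → AV setup → Marketing push → Rehearsal.

Variance along critical path = 1.778 + 5.444 + 5.444 + 0.111 = 12.778; σ = √12.778 = 3.575 weeks.
Z = (27 − 31) / 3.575 = -1.119
P(T ≤ 27) = Φ(-1.119) ≈ 0.132

0.132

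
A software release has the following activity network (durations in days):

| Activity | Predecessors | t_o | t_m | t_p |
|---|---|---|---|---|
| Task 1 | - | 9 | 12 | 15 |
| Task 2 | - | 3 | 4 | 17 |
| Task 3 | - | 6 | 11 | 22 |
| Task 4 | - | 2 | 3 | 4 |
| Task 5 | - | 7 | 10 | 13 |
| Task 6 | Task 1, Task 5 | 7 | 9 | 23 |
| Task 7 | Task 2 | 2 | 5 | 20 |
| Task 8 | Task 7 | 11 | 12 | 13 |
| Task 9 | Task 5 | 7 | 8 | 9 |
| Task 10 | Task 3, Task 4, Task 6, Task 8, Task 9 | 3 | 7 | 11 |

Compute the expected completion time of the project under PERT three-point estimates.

te_Task 1 = (9 + 4·12 + 15)/6 = 72/6 = 12
te_Task 2 = (3 + 4·4 + 17)/6 = 36/6 = 6
te_Task 3 = (6 + 4·11 + 22)/6 = 72/6 = 12
te_Task 4 = (2 + 4·3 + 4)/6 = 18/6 = 3
te_Task 5 = (7 + 4·10 + 13)/6 = 60/6 = 10
te_Task 6 = (7 + 4·9 + 23)/6 = 66/6 = 11
te_Task 7 = (2 + 4·5 + 20)/6 = 42/6 = 7
te_Task 8 = (11 + 4·12 + 13)/6 = 72/6 = 12
te_Task 9 = (7 + 4·8 + 9)/6 = 48/6 = 8
te_Task 10 = (3 + 4·7 + 11)/6 = 42/6 = 7

Forward pass:
ES_Task 1 = 0; EF_Task 1 = 12
ES_Task 2 = 0; EF_Task 2 = 6
ES_Task 3 = 0; EF_Task 3 = 12
ES_Task 4 = 0; EF_Task 4 = 3
ES_Task 5 = 0; EF_Task 5 = 10
ES_Task 6 = max(EF_Task 1=12, EF_Task 5=10) = 12; EF_Task 6 = 12+11 = 23
ES_Task 7 = 6; EF_Task 7 = 6+7 = 13
ES_Task 8 = 13; EF_Task 8 = 13+12 = 25
ES_Task 9 = 10; EF_Task 9 = 10+8 = 18
ES_Task 10 = max(EF_Task 3=12, EF_Task 4=3, EF_Task 6=23, EF_Task 8=25, EF_Task 9=18) = 25; EF_Task 10 = 25+7 = 32
Expected project duration μ = 32 days. Critical path: Task 2 → Task 7 → Task 8 → Task 10.

32 days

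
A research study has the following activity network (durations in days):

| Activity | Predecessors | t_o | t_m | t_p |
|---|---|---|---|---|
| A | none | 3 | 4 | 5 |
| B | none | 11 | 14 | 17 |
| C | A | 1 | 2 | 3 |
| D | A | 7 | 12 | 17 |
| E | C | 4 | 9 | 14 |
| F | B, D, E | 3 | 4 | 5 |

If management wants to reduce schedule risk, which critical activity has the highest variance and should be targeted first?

te_A = (3 + 4·4 + 5)/6 = 24/6 = 4; σ²_A = ((5−3)/6)² = 0.111
te_B = (11 + 4·14 + 17)/6 = 84/6 = 14; σ²_B = ((17−11)/6)² = 1.000
te_C = (1 + 4·2 + 3)/6 = 12/6 = 2; σ²_C = ((3−1)/6)² = 0.111
te_D = (7 + 4·12 + 17)/6 = 72/6 = 12; σ²_D = ((17−7)/6)² = 2.778
te_E = (4 + 4·9 + 14)/6 = 54/6 = 9; σ²_E = ((14−4)/6)² = 2.778
te_F = (3 + 4·4 + 5)/6 = 24/6 = 4; σ²_F = ((5−3)/6)² = 0.111

Forward pass:
ES_A = 0; EF_A = 4
ES_B = 0; EF_B = 14
ES_C = 4; EF_C = 4+2 = 6
ES_D = 4; EF_D = 4+12 = 16
ES_E = 6; EF_E = 6+9 = 15
ES_F = max(EF_B=14, EF_D=16, EF_E=15) = 16; EF_F = 16+4 = 20
Expected project duration μ = 20 days. Critical path: A → D → F.

Variances on critical path: σ²_A=0.111, σ²_D=2.778, σ²_F=0.111.
Largest is σ²_D = 2.778.

D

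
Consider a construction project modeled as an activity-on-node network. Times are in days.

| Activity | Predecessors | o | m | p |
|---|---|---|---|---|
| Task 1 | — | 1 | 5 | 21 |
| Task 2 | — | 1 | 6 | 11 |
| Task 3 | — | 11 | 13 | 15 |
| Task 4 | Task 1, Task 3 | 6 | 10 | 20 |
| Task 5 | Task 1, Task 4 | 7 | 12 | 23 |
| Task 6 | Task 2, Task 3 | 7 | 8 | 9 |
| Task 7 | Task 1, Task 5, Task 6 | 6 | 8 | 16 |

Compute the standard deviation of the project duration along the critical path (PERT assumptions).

3.97 days

te_Task 1 = (1 + 4·5 + 21)/6 = 42/6 = 7; σ²_Task 1 = ((21−1)/6)² = 11.111
te_Task 2 = (1 + 4·6 + 11)/6 = 36/6 = 6; σ²_Task 2 = ((11−1)/6)² = 2.778
te_Task 3 = (11 + 4·13 + 15)/6 = 78/6 = 13; σ²_Task 3 = ((15−11)/6)² = 0.444
te_Task 4 = (6 + 4·10 + 20)/6 = 66/6 = 11; σ²_Task 4 = ((20−6)/6)² = 5.444
te_Task 5 = (7 + 4·12 + 23)/6 = 78/6 = 13; σ²_Task 5 = ((23−7)/6)² = 7.111
te_Task 6 = (7 + 4·8 + 9)/6 = 48/6 = 8; σ²_Task 6 = ((9−7)/6)² = 0.111
te_Task 7 = (6 + 4·8 + 16)/6 = 54/6 = 9; σ²_Task 7 = ((16−6)/6)² = 2.778

Forward pass:
ES_Task 1 = 0; EF_Task 1 = 7
ES_Task 2 = 0; EF_Task 2 = 6
ES_Task 3 = 0; EF_Task 3 = 13
ES_Task 4 = max(EF_Task 1=7, EF_Task 3=13) = 13; EF_Task 4 = 13+11 = 24
ES_Task 5 = max(EF_Task 1=7, EF_Task 4=24) = 24; EF_Task 5 = 24+13 = 37
ES_Task 6 = max(EF_Task 2=6, EF_Task 3=13) = 13; EF_Task 6 = 13+8 = 21
ES_Task 7 = max(EF_Task 1=7, EF_Task 5=37, EF_Task 6=21) = 37; EF_Task 7 = 37+9 = 46
Expected project duration μ = 46 days. Critical path: Task 3 → Task 4 → Task 5 → Task 7.

Variance along critical path = 0.444 + 5.444 + 7.111 + 2.778 = 15.778
σ = √15.778 = 3.972 days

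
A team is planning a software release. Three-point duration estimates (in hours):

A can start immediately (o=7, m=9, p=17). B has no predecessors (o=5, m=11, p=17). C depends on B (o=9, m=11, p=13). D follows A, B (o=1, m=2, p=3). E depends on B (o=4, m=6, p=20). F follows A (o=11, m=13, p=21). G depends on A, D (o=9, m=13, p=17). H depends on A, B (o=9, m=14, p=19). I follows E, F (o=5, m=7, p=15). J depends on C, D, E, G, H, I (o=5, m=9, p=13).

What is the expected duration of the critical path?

41 hours

te_A = (7 + 4·9 + 17)/6 = 60/6 = 10
te_B = (5 + 4·11 + 17)/6 = 66/6 = 11
te_C = (9 + 4·11 + 13)/6 = 66/6 = 11
te_D = (1 + 4·2 + 3)/6 = 12/6 = 2
te_E = (4 + 4·6 + 20)/6 = 48/6 = 8
te_F = (11 + 4·13 + 21)/6 = 84/6 = 14
te_G = (9 + 4·13 + 17)/6 = 78/6 = 13
te_H = (9 + 4·14 + 19)/6 = 84/6 = 14
te_I = (5 + 4·7 + 15)/6 = 48/6 = 8
te_J = (5 + 4·9 + 13)/6 = 54/6 = 9

Forward pass:
ES_A = 0; EF_A = 10
ES_B = 0; EF_B = 11
ES_C = 11; EF_C = 11+11 = 22
ES_D = max(EF_A=10, EF_B=11) = 11; EF_D = 11+2 = 13
ES_E = 11; EF_E = 11+8 = 19
ES_F = 10; EF_F = 10+14 = 24
ES_G = max(EF_A=10, EF_D=13) = 13; EF_G = 13+13 = 26
ES_H = max(EF_A=10, EF_B=11) = 11; EF_H = 11+14 = 25
ES_I = max(EF_E=19, EF_F=24) = 24; EF_I = 24+8 = 32
ES_J = max(EF_C=22, EF_D=13, EF_E=19, EF_G=26, EF_H=25, EF_I=32) = 32; EF_J = 32+9 = 41
Expected project duration μ = 41 hours. Critical path: A → F → I → J.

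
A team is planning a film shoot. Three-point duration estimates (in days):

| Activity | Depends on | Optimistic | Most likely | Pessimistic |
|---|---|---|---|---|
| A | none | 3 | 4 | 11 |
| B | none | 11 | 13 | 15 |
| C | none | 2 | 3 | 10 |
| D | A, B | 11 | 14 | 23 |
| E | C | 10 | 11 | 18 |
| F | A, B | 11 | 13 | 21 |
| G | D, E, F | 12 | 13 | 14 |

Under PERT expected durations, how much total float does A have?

8 days

te_A = (3 + 4·4 + 11)/6 = 30/6 = 5
te_B = (11 + 4·13 + 15)/6 = 78/6 = 13
te_C = (2 + 4·3 + 10)/6 = 24/6 = 4
te_D = (11 + 4·14 + 23)/6 = 90/6 = 15
te_E = (10 + 4·11 + 18)/6 = 72/6 = 12
te_F = (11 + 4·13 + 21)/6 = 84/6 = 14
te_G = (12 + 4·13 + 14)/6 = 78/6 = 13

Forward pass:
ES_A = 0; EF_A = 5
ES_B = 0; EF_B = 13
ES_C = 0; EF_C = 4
ES_D = max(EF_A=5, EF_B=13) = 13; EF_D = 13+15 = 28
ES_E = 4; EF_E = 4+12 = 16
ES_F = max(EF_A=5, EF_B=13) = 13; EF_F = 13+14 = 27
ES_G = max(EF_D=28, EF_E=16, EF_F=27) = 28; EF_G = 28+13 = 41
Expected project duration μ = 41 days. Critical path: B → D → G.

Backward pass:
LF_G = 41; LS_G = 41−13 = 28
LF_F = LS_G = 28; LS_F = 28−14 = 14
LF_E = LS_G = 28; LS_E = 28−12 = 16
LF_D = LS_G = 28; LS_D = 28−15 = 13
LF_C = LS_E = 16; LS_C = 16−4 = 12
LF_B = min(LS_D=13, LS_F=14) = 13; LS_B = 13−13 = 0
LF_A = min(LS_D=13, LS_F=14) = 13; LS_A = 13−5 = 8
Slack_A = LS_A − ES_A = 8 − 0 = 8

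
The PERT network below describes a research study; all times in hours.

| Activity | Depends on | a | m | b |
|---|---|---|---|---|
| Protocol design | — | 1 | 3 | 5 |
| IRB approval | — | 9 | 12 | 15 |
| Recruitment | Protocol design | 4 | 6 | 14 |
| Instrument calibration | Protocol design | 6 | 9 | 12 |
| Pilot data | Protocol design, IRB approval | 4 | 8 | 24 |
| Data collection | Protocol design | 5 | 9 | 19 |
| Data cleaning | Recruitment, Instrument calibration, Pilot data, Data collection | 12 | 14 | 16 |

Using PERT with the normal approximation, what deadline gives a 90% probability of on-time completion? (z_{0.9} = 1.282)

40.5 hours

te_Protocol design = (1 + 4·3 + 5)/6 = 18/6 = 3; σ²_Protocol design = ((5−1)/6)² = 0.444
te_IRB approval = (9 + 4·12 + 15)/6 = 72/6 = 12; σ²_IRB approval = ((15−9)/6)² = 1.000
te_Recruitment = (4 + 4·6 + 14)/6 = 42/6 = 7; σ²_Recruitment = ((14−4)/6)² = 2.778
te_Instrument calibration = (6 + 4·9 + 12)/6 = 54/6 = 9; σ²_Instrument calibration = ((12−6)/6)² = 1.000
te_Pilot data = (4 + 4·8 + 24)/6 = 60/6 = 10; σ²_Pilot data = ((24−4)/6)² = 11.111
te_Data collection = (5 + 4·9 + 19)/6 = 60/6 = 10; σ²_Data collection = ((19−5)/6)² = 5.444
te_Data cleaning = (12 + 4·14 + 16)/6 = 84/6 = 14; σ²_Data cleaning = ((16−12)/6)² = 0.444

Forward pass:
ES_Protocol design = 0; EF_Protocol design = 3
ES_IRB approval = 0; EF_IRB approval = 12
ES_Recruitment = 3; EF_Recruitment = 3+7 = 10
ES_Instrument calibration = 3; EF_Instrument calibration = 3+9 = 12
ES_Pilot data = max(EF_Protocol design=3, EF_IRB approval=12) = 12; EF_Pilot data = 12+10 = 22
ES_Data collection = 3; EF_Data collection = 3+10 = 13
ES_Data cleaning = max(EF_Recruitment=10, EF_Instrument calibration=12, EF_Pilot data=22, EF_Data collection=13) = 22; EF_Data cleaning = 22+14 = 36
Expected project duration μ = 36 hours. Critical path: IRB approval → Pilot data → Data cleaning.

Variance along critical path = 1.000 + 11.111 + 0.444 = 12.556; σ = 3.543 hours.
D = μ + z·σ = 36 + 1.282·3.543 = 40.5 hours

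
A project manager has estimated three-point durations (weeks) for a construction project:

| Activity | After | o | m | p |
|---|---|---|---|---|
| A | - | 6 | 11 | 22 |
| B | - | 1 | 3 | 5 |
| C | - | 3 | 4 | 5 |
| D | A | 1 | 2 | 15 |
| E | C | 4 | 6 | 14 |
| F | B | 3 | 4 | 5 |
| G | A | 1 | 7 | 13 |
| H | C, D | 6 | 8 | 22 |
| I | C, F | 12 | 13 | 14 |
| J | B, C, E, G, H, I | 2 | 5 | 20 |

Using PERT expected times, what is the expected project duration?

33 weeks

te_A = (6 + 4·11 + 22)/6 = 72/6 = 12
te_B = (1 + 4·3 + 5)/6 = 18/6 = 3
te_C = (3 + 4·4 + 5)/6 = 24/6 = 4
te_D = (1 + 4·2 + 15)/6 = 24/6 = 4
te_E = (4 + 4·6 + 14)/6 = 42/6 = 7
te_F = (3 + 4·4 + 5)/6 = 24/6 = 4
te_G = (1 + 4·7 + 13)/6 = 42/6 = 7
te_H = (6 + 4·8 + 22)/6 = 60/6 = 10
te_I = (12 + 4·13 + 14)/6 = 78/6 = 13
te_J = (2 + 4·5 + 20)/6 = 42/6 = 7

Forward pass:
ES_A = 0; EF_A = 12
ES_B = 0; EF_B = 3
ES_C = 0; EF_C = 4
ES_D = 12; EF_D = 12+4 = 16
ES_E = 4; EF_E = 4+7 = 11
ES_F = 3; EF_F = 3+4 = 7
ES_G = 12; EF_G = 12+7 = 19
ES_H = max(EF_C=4, EF_D=16) = 16; EF_H = 16+10 = 26
ES_I = max(EF_C=4, EF_F=7) = 7; EF_I = 7+13 = 20
ES_J = max(EF_B=3, EF_C=4, EF_E=11, EF_G=19, EF_H=26, EF_I=20) = 26; EF_J = 26+7 = 33
Expected project duration μ = 33 weeks. Critical path: A → D → H → J.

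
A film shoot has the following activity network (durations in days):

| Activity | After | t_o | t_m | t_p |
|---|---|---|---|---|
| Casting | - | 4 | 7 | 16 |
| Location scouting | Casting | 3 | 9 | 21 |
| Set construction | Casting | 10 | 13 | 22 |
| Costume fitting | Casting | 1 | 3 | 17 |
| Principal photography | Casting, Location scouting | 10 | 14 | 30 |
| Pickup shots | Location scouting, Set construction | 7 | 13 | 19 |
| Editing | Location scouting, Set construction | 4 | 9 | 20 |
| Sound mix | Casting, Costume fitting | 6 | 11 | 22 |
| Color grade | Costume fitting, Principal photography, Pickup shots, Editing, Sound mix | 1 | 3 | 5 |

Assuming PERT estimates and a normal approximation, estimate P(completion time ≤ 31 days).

0.024

te_Casting = (4 + 4·7 + 16)/6 = 48/6 = 8; σ²_Casting = ((16−4)/6)² = 4.000
te_Location scouting = (3 + 4·9 + 21)/6 = 60/6 = 10; σ²_Location scouting = ((21−3)/6)² = 9.000
te_Set construction = (10 + 4·13 + 22)/6 = 84/6 = 14; σ²_Set construction = ((22−10)/6)² = 4.000
te_Costume fitting = (1 + 4·3 + 17)/6 = 30/6 = 5; σ²_Costume fitting = ((17−1)/6)² = 7.111
te_Principal photography = (10 + 4·14 + 30)/6 = 96/6 = 16; σ²_Principal photography = ((30−10)/6)² = 11.111
te_Pickup shots = (7 + 4·13 + 19)/6 = 78/6 = 13; σ²_Pickup shots = ((19−7)/6)² = 4.000
te_Editing = (4 + 4·9 + 20)/6 = 60/6 = 10; σ²_Editing = ((20−4)/6)² = 7.111
te_Sound mix = (6 + 4·11 + 22)/6 = 72/6 = 12; σ²_Sound mix = ((22−6)/6)² = 7.111
te_Color grade = (1 + 4·3 + 5)/6 = 18/6 = 3; σ²_Color grade = ((5−1)/6)² = 0.444

Forward pass:
ES_Casting = 0; EF_Casting = 8
ES_Location scouting = 8; EF_Location scouting = 8+10 = 18
ES_Set construction = 8; EF_Set construction = 8+14 = 22
ES_Costume fitting = 8; EF_Costume fitting = 8+5 = 13
ES_Principal photography = max(EF_Casting=8, EF_Location scouting=18) = 18; EF_Principal photography = 18+16 = 34
ES_Pickup shots = max(EF_Location scouting=18, EF_Set construction=22) = 22; EF_Pickup shots = 22+13 = 35
ES_Editing = max(EF_Location scouting=18, EF_Set construction=22) = 22; EF_Editing = 22+10 = 32
ES_Sound mix = max(EF_Casting=8, EF_Costume fitting=13) = 13; EF_Sound mix = 13+12 = 25
ES_Color grade = max(EF_Costume fitting=13, EF_Principal photography=34, EF_Pickup shots=35, EF_Editing=32, EF_Sound mix=25) = 35; EF_Color grade = 35+3 = 38
Expected project duration μ = 38 days. Critical path: Casting → Set construction → Pickup shots → Color grade.

Variance along critical path = 4.000 + 4.000 + 4.000 + 0.444 = 12.444; σ = √12.444 = 3.528 days.
Z = (31 − 38) / 3.528 = -1.984
P(T ≤ 31) = Φ(-1.984) ≈ 0.024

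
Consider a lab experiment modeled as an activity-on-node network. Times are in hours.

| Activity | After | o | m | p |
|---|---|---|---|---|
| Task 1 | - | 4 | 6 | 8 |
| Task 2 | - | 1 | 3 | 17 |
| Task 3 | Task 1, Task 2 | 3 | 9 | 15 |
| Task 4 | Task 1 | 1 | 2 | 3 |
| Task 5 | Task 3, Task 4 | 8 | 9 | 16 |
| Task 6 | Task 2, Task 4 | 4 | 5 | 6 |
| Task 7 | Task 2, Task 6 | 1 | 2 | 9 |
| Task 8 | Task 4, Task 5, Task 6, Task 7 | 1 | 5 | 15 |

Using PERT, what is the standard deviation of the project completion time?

3.42 hours

te_Task 1 = (4 + 4·6 + 8)/6 = 36/6 = 6; σ²_Task 1 = ((8−4)/6)² = 0.444
te_Task 2 = (1 + 4·3 + 17)/6 = 30/6 = 5; σ²_Task 2 = ((17−1)/6)² = 7.111
te_Task 3 = (3 + 4·9 + 15)/6 = 54/6 = 9; σ²_Task 3 = ((15−3)/6)² = 4.000
te_Task 4 = (1 + 4·2 + 3)/6 = 12/6 = 2; σ²_Task 4 = ((3−1)/6)² = 0.111
te_Task 5 = (8 + 4·9 + 16)/6 = 60/6 = 10; σ²_Task 5 = ((16−8)/6)² = 1.778
te_Task 6 = (4 + 4·5 + 6)/6 = 30/6 = 5; σ²_Task 6 = ((6−4)/6)² = 0.111
te_Task 7 = (1 + 4·2 + 9)/6 = 18/6 = 3; σ²_Task 7 = ((9−1)/6)² = 1.778
te_Task 8 = (1 + 4·5 + 15)/6 = 36/6 = 6; σ²_Task 8 = ((15−1)/6)² = 5.444

Forward pass:
ES_Task 1 = 0; EF_Task 1 = 6
ES_Task 2 = 0; EF_Task 2 = 5
ES_Task 3 = max(EF_Task 1=6, EF_Task 2=5) = 6; EF_Task 3 = 6+9 = 15
ES_Task 4 = 6; EF_Task 4 = 6+2 = 8
ES_Task 5 = max(EF_Task 3=15, EF_Task 4=8) = 15; EF_Task 5 = 15+10 = 25
ES_Task 6 = max(EF_Task 2=5, EF_Task 4=8) = 8; EF_Task 6 = 8+5 = 13
ES_Task 7 = max(EF_Task 2=5, EF_Task 6=13) = 13; EF_Task 7 = 13+3 = 16
ES_Task 8 = max(EF_Task 4=8, EF_Task 5=25, EF_Task 6=13, EF_Task 7=16) = 25; EF_Task 8 = 25+6 = 31
Expected project duration μ = 31 hours. Critical path: Task 1 → Task 3 → Task 5 → Task 8.

Variance along critical path = 0.444 + 4.000 + 1.778 + 5.444 = 11.667
σ = √11.667 = 3.416 hours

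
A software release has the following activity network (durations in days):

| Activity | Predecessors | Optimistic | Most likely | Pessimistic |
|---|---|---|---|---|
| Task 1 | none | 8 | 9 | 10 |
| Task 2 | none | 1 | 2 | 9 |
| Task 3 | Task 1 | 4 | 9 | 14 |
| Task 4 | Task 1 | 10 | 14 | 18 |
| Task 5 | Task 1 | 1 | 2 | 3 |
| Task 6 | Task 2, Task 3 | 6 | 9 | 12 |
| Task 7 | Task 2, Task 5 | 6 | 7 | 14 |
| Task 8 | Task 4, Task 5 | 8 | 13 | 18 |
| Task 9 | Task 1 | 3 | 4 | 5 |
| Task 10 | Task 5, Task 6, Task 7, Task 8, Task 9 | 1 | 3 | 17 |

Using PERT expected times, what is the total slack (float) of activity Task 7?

17 days

te_Task 1 = (8 + 4·9 + 10)/6 = 54/6 = 9
te_Task 2 = (1 + 4·2 + 9)/6 = 18/6 = 3
te_Task 3 = (4 + 4·9 + 14)/6 = 54/6 = 9
te_Task 4 = (10 + 4·14 + 18)/6 = 84/6 = 14
te_Task 5 = (1 + 4·2 + 3)/6 = 12/6 = 2
te_Task 6 = (6 + 4·9 + 12)/6 = 54/6 = 9
te_Task 7 = (6 + 4·7 + 14)/6 = 48/6 = 8
te_Task 8 = (8 + 4·13 + 18)/6 = 78/6 = 13
te_Task 9 = (3 + 4·4 + 5)/6 = 24/6 = 4
te_Task 10 = (1 + 4·3 + 17)/6 = 30/6 = 5

Forward pass:
ES_Task 1 = 0; EF_Task 1 = 9
ES_Task 2 = 0; EF_Task 2 = 3
ES_Task 3 = 9; EF_Task 3 = 9+9 = 18
ES_Task 4 = 9; EF_Task 4 = 9+14 = 23
ES_Task 5 = 9; EF_Task 5 = 9+2 = 11
ES_Task 6 = max(EF_Task 2=3, EF_Task 3=18) = 18; EF_Task 6 = 18+9 = 27
ES_Task 7 = max(EF_Task 2=3, EF_Task 5=11) = 11; EF_Task 7 = 11+8 = 19
ES_Task 8 = max(EF_Task 4=23, EF_Task 5=11) = 23; EF_Task 8 = 23+13 = 36
ES_Task 9 = 9; EF_Task 9 = 9+4 = 13
ES_Task 10 = max(EF_Task 5=11, EF_Task 6=27, EF_Task 7=19, EF_Task 8=36, EF_Task 9=13) = 36; EF_Task 10 = 36+5 = 41
Expected project duration μ = 41 days. Critical path: Task 1 → Task 4 → Task 8 → Task 10.

Backward pass:
LF_Task 10 = 41; LS_Task 10 = 41−5 = 36
LF_Task 9 = LS_Task 10 = 36; LS_Task 9 = 36−4 = 32
LF_Task 8 = LS_Task 10 = 36; LS_Task 8 = 36−13 = 23
LF_Task 7 = LS_Task 10 = 36; LS_Task 7 = 36−8 = 28
LF_Task 6 = LS_Task 10 = 36; LS_Task 6 = 36−9 = 27
LF_Task 5 = min(LS_Task 7=28, LS_Task 8=23, LS_Task 10=36) = 23; LS_Task 5 = 23−2 = 21
LF_Task 4 = LS_Task 8 = 23; LS_Task 4 = 23−14 = 9
LF_Task 3 = LS_Task 6 = 27; LS_Task 3 = 27−9 = 18
LF_Task 2 = min(LS_Task 6=27, LS_Task 7=28) = 27; LS_Task 2 = 27−3 = 24
LF_Task 1 = min(LS_Task 3=18, LS_Task 4=9, LS_Task 5=21, LS_Task 9=32) = 9; LS_Task 1 = 9−9 = 0
Slack_Task 7 = LS_Task 7 − ES_Task 7 = 28 − 11 = 17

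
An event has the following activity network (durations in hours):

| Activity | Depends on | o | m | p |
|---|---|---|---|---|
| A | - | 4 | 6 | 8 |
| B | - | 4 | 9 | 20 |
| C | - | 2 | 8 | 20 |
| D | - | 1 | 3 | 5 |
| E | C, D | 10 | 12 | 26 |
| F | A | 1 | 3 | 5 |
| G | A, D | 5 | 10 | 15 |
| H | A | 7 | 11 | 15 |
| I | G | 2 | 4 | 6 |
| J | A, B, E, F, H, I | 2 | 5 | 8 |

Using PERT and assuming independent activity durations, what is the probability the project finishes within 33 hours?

te_A = (4 + 4·6 + 8)/6 = 36/6 = 6; σ²_A = ((8−4)/6)² = 0.444
te_B = (4 + 4·9 + 20)/6 = 60/6 = 10; σ²_B = ((20−4)/6)² = 7.111
te_C = (2 + 4·8 + 20)/6 = 54/6 = 9; σ²_C = ((20−2)/6)² = 9.000
te_D = (1 + 4·3 + 5)/6 = 18/6 = 3; σ²_D = ((5−1)/6)² = 0.444
te_E = (10 + 4·12 + 26)/6 = 84/6 = 14; σ²_E = ((26−10)/6)² = 7.111
te_F = (1 + 4·3 + 5)/6 = 18/6 = 3; σ²_F = ((5−1)/6)² = 0.444
te_G = (5 + 4·10 + 15)/6 = 60/6 = 10; σ²_G = ((15−5)/6)² = 2.778
te_H = (7 + 4·11 + 15)/6 = 66/6 = 11; σ²_H = ((15−7)/6)² = 1.778
te_I = (2 + 4·4 + 6)/6 = 24/6 = 4; σ²_I = ((6−2)/6)² = 0.444
te_J = (2 + 4·5 + 8)/6 = 30/6 = 5; σ²_J = ((8−2)/6)² = 1.000

Forward pass:
ES_A = 0; EF_A = 6
ES_B = 0; EF_B = 10
ES_C = 0; EF_C = 9
ES_D = 0; EF_D = 3
ES_E = max(EF_C=9, EF_D=3) = 9; EF_E = 9+14 = 23
ES_F = 6; EF_F = 6+3 = 9
ES_G = max(EF_A=6, EF_D=3) = 6; EF_G = 6+10 = 16
ES_H = 6; EF_H = 6+11 = 17
ES_I = 16; EF_I = 16+4 = 20
ES_J = max(EF_A=6, EF_B=10, EF_E=23, EF_F=9, EF_H=17, EF_I=20) = 23; EF_J = 23+5 = 28
Expected project duration μ = 28 hours. Critical path: C → E → J.

Variance along critical path = 9.000 + 7.111 + 1.000 = 17.111; σ = √17.111 = 4.137 hours.
Z = (33 − 28) / 4.137 = 1.209
P(T ≤ 33) = Φ(1.209) ≈ 0.887

0.887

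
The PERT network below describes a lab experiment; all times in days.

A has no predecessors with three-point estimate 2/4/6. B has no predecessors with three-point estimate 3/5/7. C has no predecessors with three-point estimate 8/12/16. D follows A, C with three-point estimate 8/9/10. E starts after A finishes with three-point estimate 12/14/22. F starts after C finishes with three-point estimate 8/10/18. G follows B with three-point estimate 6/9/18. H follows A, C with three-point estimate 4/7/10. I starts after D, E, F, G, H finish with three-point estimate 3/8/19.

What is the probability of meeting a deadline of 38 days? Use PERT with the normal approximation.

0.961

te_A = (2 + 4·4 + 6)/6 = 24/6 = 4; σ²_A = ((6−2)/6)² = 0.444
te_B = (3 + 4·5 + 7)/6 = 30/6 = 5; σ²_B = ((7−3)/6)² = 0.444
te_C = (8 + 4·12 + 16)/6 = 72/6 = 12; σ²_C = ((16−8)/6)² = 1.778
te_D = (8 + 4·9 + 10)/6 = 54/6 = 9; σ²_D = ((10−8)/6)² = 0.111
te_E = (12 + 4·14 + 22)/6 = 90/6 = 15; σ²_E = ((22−12)/6)² = 2.778
te_F = (8 + 4·10 + 18)/6 = 66/6 = 11; σ²_F = ((18−8)/6)² = 2.778
te_G = (6 + 4·9 + 18)/6 = 60/6 = 10; σ²_G = ((18−6)/6)² = 4.000
te_H = (4 + 4·7 + 10)/6 = 42/6 = 7; σ²_H = ((10−4)/6)² = 1.000
te_I = (3 + 4·8 + 19)/6 = 54/6 = 9; σ²_I = ((19−3)/6)² = 7.111

Forward pass:
ES_A = 0; EF_A = 4
ES_B = 0; EF_B = 5
ES_C = 0; EF_C = 12
ES_D = max(EF_A=4, EF_C=12) = 12; EF_D = 12+9 = 21
ES_E = 4; EF_E = 4+15 = 19
ES_F = 12; EF_F = 12+11 = 23
ES_G = 5; EF_G = 5+10 = 15
ES_H = max(EF_A=4, EF_C=12) = 12; EF_H = 12+7 = 19
ES_I = max(EF_D=21, EF_E=19, EF_F=23, EF_G=15, EF_H=19) = 23; EF_I = 23+9 = 32
Expected project duration μ = 32 days. Critical path: C → F → I.

Variance along critical path = 1.778 + 2.778 + 7.111 = 11.667; σ = √11.667 = 3.416 days.
Z = (38 − 32) / 3.416 = 1.757
P(T ≤ 38) = Φ(1.757) ≈ 0.961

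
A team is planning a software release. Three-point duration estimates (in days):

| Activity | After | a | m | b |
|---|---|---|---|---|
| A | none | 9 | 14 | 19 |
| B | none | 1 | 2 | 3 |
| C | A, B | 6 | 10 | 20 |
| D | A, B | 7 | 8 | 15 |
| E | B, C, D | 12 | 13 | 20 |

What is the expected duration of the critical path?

te_A = (9 + 4·14 + 19)/6 = 84/6 = 14
te_B = (1 + 4·2 + 3)/6 = 12/6 = 2
te_C = (6 + 4·10 + 20)/6 = 66/6 = 11
te_D = (7 + 4·8 + 15)/6 = 54/6 = 9
te_E = (12 + 4·13 + 20)/6 = 84/6 = 14

Forward pass:
ES_A = 0; EF_A = 14
ES_B = 0; EF_B = 2
ES_C = max(EF_A=14, EF_B=2) = 14; EF_C = 14+11 = 25
ES_D = max(EF_A=14, EF_B=2) = 14; EF_D = 14+9 = 23
ES_E = max(EF_B=2, EF_C=25, EF_D=23) = 25; EF_E = 25+14 = 39
Expected project duration μ = 39 days. Critical path: A → C → E.

39 days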